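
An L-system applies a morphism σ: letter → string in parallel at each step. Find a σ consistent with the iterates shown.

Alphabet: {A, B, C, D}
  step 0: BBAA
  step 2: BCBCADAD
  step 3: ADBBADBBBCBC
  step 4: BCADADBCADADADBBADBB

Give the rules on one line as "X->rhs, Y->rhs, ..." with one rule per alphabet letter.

A->B, B->AD, C->BB, D->C

  step 3 ⇒ step 4: ADBBADBBBCBC ⇒ B·C·AD·AD·B·C·AD·AD·AD·BB·AD·BB
    A ↦ B
    B ↦ AD
    C ↦ BB
    D ↦ C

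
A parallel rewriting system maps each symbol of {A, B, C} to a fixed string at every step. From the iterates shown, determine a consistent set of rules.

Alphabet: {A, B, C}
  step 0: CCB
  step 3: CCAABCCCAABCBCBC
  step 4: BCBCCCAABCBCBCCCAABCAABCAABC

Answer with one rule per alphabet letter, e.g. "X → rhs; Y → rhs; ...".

A->C, B->AA, C->BC

  step 3 ⇒ step 4: CCAABCCCAABCBCBC ⇒ BC·BC·C·C·AA·BC·BC·BC·C·C·AA·BC·AA·BC·AA·BC
    A ↦ C
    B ↦ AA
    C ↦ BC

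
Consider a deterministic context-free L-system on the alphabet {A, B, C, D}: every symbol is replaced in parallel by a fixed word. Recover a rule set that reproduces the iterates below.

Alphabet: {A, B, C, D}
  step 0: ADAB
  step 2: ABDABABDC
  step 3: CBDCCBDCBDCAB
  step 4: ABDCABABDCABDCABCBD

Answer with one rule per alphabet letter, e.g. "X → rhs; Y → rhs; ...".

  step 3 ⇒ step 4: CBDCCBDCBDCAB ⇒ AB·D·C·AB·AB·D·C·AB·D·C·AB·CB·D
    A ↦ CB
    B ↦ D
    C ↦ AB
    D ↦ C

A->CB, B->D, C->AB, D->C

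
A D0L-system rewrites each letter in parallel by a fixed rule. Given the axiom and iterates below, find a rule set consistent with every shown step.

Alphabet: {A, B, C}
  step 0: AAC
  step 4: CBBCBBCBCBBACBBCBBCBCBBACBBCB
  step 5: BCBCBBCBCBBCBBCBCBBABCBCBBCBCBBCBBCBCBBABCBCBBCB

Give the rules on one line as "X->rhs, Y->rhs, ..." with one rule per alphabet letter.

  step 4 ⇒ step 5: CBBCBBCBCBBACBBCBBCBCBBACBBCB ⇒ B·CB·CB·B·CB·CB·B·CB·B·CB·CB·BA·B·CB·CB·B·CB·CB·B·CB·B·CB·CB·BA·B·CB·CB·B·CB
    A ↦ BA
    B ↦ CB
    C ↦ B

A->BA, B->CB, C->B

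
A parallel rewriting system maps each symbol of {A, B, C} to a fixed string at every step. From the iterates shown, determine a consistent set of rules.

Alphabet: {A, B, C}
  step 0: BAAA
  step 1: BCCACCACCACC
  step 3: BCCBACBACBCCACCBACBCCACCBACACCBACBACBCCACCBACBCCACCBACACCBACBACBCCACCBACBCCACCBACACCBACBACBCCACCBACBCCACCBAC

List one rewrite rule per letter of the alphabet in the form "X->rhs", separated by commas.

  step 0 ⇒ step 1: BAAA ⇒ BCC·ACC·ACC·ACC
    A ↦ ACC
    B ↦ BCC
    C ↦ BAC  (constrained at step 1)

A->ACC, B->BCC, C->BAC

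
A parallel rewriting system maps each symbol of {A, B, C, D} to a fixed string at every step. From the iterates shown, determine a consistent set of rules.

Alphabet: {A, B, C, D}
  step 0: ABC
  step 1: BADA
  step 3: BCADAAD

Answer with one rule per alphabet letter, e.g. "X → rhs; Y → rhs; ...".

  step 0 ⇒ step 1: ABC ⇒ B·AD·A
    A ↦ B
    B ↦ AD
    C ↦ A
    D ↦ C  (constrained at step 1)

A->B, B->AD, C->A, D->C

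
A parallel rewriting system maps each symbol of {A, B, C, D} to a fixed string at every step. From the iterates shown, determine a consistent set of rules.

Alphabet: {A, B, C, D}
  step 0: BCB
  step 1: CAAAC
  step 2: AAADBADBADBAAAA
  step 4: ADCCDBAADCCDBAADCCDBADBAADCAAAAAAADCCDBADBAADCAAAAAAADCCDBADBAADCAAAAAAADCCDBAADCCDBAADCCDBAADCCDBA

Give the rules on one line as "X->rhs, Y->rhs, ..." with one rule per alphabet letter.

  step 1 ⇒ step 2: CAAAC ⇒ AAA·DBA·DBA·DBA·AAA
    A ↦ DBA
    C ↦ AAA
  step 0 ⇒ step 1: BCB ⇒ C·AAA·C
    B ↦ C
    D ↦ ADC  (constrained at step 2)

A->DBA, B->C, C->AAA, D->ADC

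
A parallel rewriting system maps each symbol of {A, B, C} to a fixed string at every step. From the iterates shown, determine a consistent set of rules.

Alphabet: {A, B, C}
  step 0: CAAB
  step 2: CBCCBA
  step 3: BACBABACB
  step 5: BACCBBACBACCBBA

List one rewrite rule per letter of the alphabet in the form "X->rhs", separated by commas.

A->B, B->C, C->BA

  step 2 ⇒ step 3: CBCCBA ⇒ BA·C·BA·BA·C·B
    A ↦ B
    B ↦ C
    C ↦ BA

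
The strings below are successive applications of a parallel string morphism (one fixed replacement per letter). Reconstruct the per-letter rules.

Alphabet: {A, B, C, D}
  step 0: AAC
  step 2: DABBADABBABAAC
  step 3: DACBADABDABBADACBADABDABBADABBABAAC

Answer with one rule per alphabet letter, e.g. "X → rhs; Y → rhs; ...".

  step 2 ⇒ step 3: DABBADABBABAAC ⇒ DAC·BA·DAB·DAB·BA·DAC·BA·DAB·DAB·BA·DAB·BA·BA·AC
    A ↦ BA
    B ↦ DAB
    C ↦ AC
    D ↦ DAC

A->BA, B->DAB, C->AC, D->DAC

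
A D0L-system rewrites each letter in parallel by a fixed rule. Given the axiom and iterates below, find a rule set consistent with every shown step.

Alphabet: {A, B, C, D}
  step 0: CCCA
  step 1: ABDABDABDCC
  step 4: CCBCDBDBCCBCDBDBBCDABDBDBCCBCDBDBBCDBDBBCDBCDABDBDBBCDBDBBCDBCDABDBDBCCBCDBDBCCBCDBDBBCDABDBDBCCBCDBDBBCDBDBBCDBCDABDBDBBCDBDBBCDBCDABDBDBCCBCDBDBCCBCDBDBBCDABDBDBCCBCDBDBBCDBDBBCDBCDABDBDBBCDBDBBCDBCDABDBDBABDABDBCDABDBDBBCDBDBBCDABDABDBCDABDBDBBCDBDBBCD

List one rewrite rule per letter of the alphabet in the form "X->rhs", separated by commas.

A->CC, B->BCD, C->ABD, D->BDB

  step 0 ⇒ step 1: CCCA ⇒ ABD·ABD·ABD·CC
    A ↦ CC
    C ↦ ABD
    B ↦ BCD  (constrained at step 1)
    D ↦ BDB  (constrained at step 1)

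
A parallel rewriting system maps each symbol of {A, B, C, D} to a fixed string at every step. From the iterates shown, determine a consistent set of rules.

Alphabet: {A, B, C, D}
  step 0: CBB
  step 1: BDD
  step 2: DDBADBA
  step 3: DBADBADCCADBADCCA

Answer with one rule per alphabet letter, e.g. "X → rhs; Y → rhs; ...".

A->CCA, B->D, C->B, D->DBA

  step 2 ⇒ step 3: DDBADBA ⇒ DBA·DBA·D·CCA·DBA·D·CCA
    A ↦ CCA
    B ↦ D
    D ↦ DBA
  step 0 ⇒ step 1: CBB ⇒ B·D·D
    C ↦ B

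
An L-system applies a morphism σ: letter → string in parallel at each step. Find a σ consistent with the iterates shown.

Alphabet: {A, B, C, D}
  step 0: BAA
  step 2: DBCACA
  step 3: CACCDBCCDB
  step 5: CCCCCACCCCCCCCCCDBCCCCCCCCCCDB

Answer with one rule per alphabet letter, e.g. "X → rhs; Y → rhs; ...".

  step 2 ⇒ step 3: DBCACA ⇒ C·A·CC·DB·CC·DB
    A ↦ DB
    B ↦ A
    C ↦ CC
    D ↦ C

A->DB, B->A, C->CC, D->C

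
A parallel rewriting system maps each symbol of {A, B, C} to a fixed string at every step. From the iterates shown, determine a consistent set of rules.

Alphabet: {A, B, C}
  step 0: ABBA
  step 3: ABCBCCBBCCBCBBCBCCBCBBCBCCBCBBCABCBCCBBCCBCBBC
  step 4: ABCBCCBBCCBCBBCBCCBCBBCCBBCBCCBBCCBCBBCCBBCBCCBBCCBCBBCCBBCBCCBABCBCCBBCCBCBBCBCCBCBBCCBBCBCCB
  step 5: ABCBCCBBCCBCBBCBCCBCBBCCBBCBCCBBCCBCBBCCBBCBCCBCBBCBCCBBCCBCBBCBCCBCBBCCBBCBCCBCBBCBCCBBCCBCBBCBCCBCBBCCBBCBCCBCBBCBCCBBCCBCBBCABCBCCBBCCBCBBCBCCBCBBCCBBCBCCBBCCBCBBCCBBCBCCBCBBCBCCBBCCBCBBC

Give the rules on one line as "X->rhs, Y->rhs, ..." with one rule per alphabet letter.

A->ABC, B->BC, C->CB

  step 4 ⇒ step 5: ABCBCCBBCCBCBBCBCCBCBBCCBBCBCCBBCCBCBBCCBBCBCCBBCCBCBBCCBBCBCCBABCBCCBBCCBCBBCBCCBCBBCCBBCBCCB ⇒ ABC·BC·CB·BC·CB·CB·BC·BC·CB·CB·BC·CB·BC·BC·CB·BC·CB·CB·BC·CB·BC·BC·CB·CB·BC·BC·CB·BC·CB·CB·BC·BC·CB·CB·BC·CB·BC·BC·CB·CB·BC·BC·CB·BC·CB·CB·BC·BC·CB·CB·BC·CB·BC·BC·CB·CB·BC·BC·CB·BC·CB·CB·BC·ABC·BC·CB·BC·CB·CB·BC·BC·CB·CB·BC·CB·BC·BC·CB·BC·CB·CB·BC·CB·BC·BC·CB·CB·BC·BC·CB·BC·CB·CB·BC
    A ↦ ABC
    B ↦ BC
    C ↦ CB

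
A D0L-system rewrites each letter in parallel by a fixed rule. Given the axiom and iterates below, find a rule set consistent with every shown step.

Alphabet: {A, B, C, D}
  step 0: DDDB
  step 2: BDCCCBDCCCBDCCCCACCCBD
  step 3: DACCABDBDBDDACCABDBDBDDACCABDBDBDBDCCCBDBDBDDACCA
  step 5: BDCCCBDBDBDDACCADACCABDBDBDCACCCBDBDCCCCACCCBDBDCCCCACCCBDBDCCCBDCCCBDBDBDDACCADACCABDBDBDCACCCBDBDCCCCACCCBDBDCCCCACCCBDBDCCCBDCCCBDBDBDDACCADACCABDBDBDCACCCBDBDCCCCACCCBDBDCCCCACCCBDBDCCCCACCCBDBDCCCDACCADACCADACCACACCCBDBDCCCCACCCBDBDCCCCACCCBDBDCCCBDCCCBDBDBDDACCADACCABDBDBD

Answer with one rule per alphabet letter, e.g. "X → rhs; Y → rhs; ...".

  step 2 ⇒ step 3: BDCCCBDCCCBDCCCCACCCBD ⇒ DAC·CA·BD·BD·BD·DAC·CA·BD·BD·BD·DAC·CA·BD·BD·BD·BD·CCC·BD·BD·BD·DAC·CA
    A ↦ CCC
    B ↦ DAC
    C ↦ BD
    D ↦ CA

A->CCC, B->DAC, C->BD, D->CA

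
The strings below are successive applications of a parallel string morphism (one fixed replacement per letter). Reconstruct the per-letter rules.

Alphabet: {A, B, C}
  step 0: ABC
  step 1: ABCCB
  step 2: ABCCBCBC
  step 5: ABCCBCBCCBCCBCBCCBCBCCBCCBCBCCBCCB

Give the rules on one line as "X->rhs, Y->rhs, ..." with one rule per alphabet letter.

  step 1 ⇒ step 2: ABCCB ⇒ AB·C·CB·CB·C
    A ↦ AB
    B ↦ C
    C ↦ CB

A->AB, B->C, C->CB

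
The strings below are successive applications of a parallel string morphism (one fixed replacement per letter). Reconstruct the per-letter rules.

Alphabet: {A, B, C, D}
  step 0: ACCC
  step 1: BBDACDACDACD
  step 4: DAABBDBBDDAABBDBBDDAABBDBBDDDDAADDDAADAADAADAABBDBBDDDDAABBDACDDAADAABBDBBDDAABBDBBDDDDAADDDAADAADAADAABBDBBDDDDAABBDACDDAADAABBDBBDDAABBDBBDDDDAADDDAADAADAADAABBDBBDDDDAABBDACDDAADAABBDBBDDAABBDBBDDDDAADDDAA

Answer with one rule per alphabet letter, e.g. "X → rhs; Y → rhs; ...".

  step 0 ⇒ step 1: ACCC ⇒ BBD·ACD·ACD·ACD
    A ↦ BBD
    C ↦ ACD
    B ↦ D  (constrained at step 1)
    D ↦ DAA  (constrained at step 1)

A->BBD, B->D, C->ACD, D->DAA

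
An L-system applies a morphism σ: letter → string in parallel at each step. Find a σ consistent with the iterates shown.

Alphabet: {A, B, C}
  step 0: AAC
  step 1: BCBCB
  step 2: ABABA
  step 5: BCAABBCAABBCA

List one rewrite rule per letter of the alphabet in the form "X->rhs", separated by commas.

  step 1 ⇒ step 2: BCBCB ⇒ A·B·A·B·A
    B ↦ A
    C ↦ B
  step 0 ⇒ step 1: AAC ⇒ BC·BC·B
    A ↦ BC

A->BC, B->A, C->B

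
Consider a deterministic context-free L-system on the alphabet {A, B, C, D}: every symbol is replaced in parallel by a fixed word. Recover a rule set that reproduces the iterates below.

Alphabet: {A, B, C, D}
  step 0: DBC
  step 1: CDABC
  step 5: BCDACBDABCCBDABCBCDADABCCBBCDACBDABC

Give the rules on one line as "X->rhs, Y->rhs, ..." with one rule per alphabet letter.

A->B, B->DA, C->BC, D->C

  step 0 ⇒ step 1: DBC ⇒ C·DA·BC
    B ↦ DA
    C ↦ BC
    D ↦ C
    A ↦ B  (constrained at step 1)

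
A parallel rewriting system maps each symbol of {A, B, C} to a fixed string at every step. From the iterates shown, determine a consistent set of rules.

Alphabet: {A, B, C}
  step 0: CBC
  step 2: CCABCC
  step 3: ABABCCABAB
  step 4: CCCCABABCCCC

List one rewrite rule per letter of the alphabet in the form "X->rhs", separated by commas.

A->C, B->C, C->AB

  step 3 ⇒ step 4: ABABCCABAB ⇒ C·C·C·C·AB·AB·C·C·C·C
    A ↦ C
    B ↦ C
    C ↦ AB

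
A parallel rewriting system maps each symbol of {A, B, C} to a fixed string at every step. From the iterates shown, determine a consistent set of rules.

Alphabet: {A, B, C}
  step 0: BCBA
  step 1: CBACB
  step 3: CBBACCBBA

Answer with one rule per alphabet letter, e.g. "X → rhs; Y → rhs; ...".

  step 0 ⇒ step 1: BCBA ⇒ C·BA·C·B
    A ↦ B
    B ↦ C
    C ↦ BA

A->B, B->C, C->BA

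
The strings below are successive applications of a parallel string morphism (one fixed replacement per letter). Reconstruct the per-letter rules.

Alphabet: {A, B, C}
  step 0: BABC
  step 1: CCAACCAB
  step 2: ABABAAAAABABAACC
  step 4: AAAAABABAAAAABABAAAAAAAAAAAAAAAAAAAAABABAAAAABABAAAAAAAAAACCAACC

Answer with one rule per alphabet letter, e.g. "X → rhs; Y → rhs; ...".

  step 1 ⇒ step 2: CCAACCAB ⇒ AB·AB·AA·AA·AB·AB·AA·CC
    A ↦ AA
    B ↦ CC
    C ↦ AB

A->AA, B->CC, C->AB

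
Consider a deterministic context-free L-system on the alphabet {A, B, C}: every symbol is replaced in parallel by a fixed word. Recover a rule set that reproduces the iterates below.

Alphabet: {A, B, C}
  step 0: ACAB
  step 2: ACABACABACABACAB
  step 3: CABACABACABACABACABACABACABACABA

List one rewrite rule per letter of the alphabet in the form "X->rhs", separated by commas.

  step 2 ⇒ step 3: ACABACABACABACAB ⇒ CAB·A·CAB·A·CAB·A·CAB·A·CAB·A·CAB·A·CAB·A·CAB·A
    A ↦ CAB
    B ↦ A
    C ↦ A

A->CAB, B->A, C->A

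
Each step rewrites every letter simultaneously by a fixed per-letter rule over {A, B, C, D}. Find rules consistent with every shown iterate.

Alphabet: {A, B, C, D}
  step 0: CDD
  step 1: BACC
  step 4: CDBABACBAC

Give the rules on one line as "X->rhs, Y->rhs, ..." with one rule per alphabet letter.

  step 0 ⇒ step 1: CDD ⇒ BA·C·C
    C ↦ BA
    D ↦ C
    A ↦ D  (constrained at step 1)
    B ↦ C  (constrained at step 1)

A->D, B->C, C->BA, D->C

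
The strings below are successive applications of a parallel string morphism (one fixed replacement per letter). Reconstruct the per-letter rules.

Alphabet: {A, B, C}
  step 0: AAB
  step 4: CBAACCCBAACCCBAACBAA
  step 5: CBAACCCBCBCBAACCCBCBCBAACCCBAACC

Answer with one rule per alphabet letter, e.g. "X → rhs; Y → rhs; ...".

  step 4 ⇒ step 5: CBAACCCBAACCCBAACBAA ⇒ CB·AA·C·C·CB·CB·CB·AA·C·C·CB·CB·CB·AA·C·C·CB·AA·C·C
    A ↦ C
    B ↦ AA
    C ↦ CB

A->C, B->AA, C->CB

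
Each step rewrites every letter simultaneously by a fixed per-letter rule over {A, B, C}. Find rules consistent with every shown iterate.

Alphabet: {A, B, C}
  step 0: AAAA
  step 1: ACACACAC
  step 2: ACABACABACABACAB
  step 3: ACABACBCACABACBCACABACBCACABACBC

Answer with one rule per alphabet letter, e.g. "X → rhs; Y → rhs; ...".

  step 2 ⇒ step 3: ACABACABACABACAB ⇒ AC·AB·AC·BC·AC·AB·AC·BC·AC·AB·AC·BC·AC·AB·AC·BC
    A ↦ AC
    B ↦ BC
    C ↦ AB

A->AC, B->BC, C->AB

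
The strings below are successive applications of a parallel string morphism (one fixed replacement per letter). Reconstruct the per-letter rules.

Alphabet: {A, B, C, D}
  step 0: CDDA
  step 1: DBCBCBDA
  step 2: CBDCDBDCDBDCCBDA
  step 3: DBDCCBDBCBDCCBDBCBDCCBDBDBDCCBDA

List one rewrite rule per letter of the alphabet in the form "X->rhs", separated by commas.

A->DA, B->DC, C->DB, D->CB

  step 2 ⇒ step 3: CBDCDBDCDBDCCBDA ⇒ DB·DC·CB·DB·CB·DC·CB·DB·CB·DC·CB·DB·DB·DC·CB·DA
    A ↦ DA
    B ↦ DC
    C ↦ DB
    D ↦ CB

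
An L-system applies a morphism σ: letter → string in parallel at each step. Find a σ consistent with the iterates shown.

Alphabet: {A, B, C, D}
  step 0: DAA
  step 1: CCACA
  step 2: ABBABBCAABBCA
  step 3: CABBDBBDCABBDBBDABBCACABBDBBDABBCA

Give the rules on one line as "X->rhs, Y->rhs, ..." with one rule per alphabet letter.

A->CA, B->BBD, C->ABB, D->C

  step 2 ⇒ step 3: ABBABBCAABBCA ⇒ CA·BBD·BBD·CA·BBD·BBD·ABB·CA·CA·BBD·BBD·ABB·CA
    A ↦ CA
    B ↦ BBD
    C ↦ ABB
  step 0 ⇒ step 1: DAA ⇒ C·CA·CA
    D ↦ C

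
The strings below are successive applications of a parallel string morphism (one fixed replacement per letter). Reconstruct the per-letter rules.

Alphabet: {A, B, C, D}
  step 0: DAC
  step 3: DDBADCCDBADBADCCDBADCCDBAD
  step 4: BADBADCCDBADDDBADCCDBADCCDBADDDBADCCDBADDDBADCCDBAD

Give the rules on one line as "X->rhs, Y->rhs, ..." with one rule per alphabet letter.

  step 3 ⇒ step 4: DDBADCCDBADBADCCDBADCCDBAD ⇒ BAD·BAD·C·CD·BAD·D·D·BAD·C·CD·BAD·C·CD·BAD·D·D·BAD·C·CD·BAD·D·D·BAD·C·CD·BAD
    A ↦ CD
    B ↦ C
    C ↦ D
    D ↦ BAD

A->CD, B->C, C->D, D->BAD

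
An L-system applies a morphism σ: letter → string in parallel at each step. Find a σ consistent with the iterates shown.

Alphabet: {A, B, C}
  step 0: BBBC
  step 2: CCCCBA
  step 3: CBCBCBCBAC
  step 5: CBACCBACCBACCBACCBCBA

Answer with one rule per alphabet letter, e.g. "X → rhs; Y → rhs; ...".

A->C, B->A, C->CB

  step 2 ⇒ step 3: CCCCBA ⇒ CB·CB·CB·CB·A·C
    A ↦ C
    B ↦ A
    C ↦ CB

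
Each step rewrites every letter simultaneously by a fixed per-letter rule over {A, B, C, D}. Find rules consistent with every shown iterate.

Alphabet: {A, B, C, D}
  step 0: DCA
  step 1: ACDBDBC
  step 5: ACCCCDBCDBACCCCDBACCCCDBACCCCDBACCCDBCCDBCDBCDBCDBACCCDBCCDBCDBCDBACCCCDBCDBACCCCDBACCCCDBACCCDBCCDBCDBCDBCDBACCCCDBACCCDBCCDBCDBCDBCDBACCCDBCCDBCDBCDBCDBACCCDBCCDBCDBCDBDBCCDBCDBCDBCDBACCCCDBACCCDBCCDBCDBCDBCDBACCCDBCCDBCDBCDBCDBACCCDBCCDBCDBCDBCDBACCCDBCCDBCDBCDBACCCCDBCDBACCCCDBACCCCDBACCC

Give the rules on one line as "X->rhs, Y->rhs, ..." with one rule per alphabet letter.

A->DBC, B->CCC, C->CDB, D->A

  step 0 ⇒ step 1: DCA ⇒ A·CDB·DBC
    A ↦ DBC
    C ↦ CDB
    D ↦ A
    B ↦ CCC  (constrained at step 1)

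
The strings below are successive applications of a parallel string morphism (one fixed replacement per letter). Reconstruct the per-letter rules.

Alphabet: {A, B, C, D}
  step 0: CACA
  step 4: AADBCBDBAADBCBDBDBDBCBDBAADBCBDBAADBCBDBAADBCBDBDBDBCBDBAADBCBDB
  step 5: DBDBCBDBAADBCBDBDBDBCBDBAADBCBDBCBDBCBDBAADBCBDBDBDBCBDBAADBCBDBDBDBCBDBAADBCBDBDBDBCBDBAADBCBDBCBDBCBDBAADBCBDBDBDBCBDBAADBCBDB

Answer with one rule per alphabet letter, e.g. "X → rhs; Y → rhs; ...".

A->DB, B->DB, C->AA, D->CB

  step 4 ⇒ step 5: AADBCBDBAADBCBDBDBDBCBDBAADBCBDBAADBCBDBAADBCBDBDBDBCBDBAADBCBDB ⇒ DB·DB·CB·DB·AA·DB·CB·DB·DB·DB·CB·DB·AA·DB·CB·DB·CB·DB·CB·DB·AA·DB·CB·DB·DB·DB·CB·DB·AA·DB·CB·DB·DB·DB·CB·DB·AA·DB·CB·DB·DB·DB·CB·DB·AA·DB·CB·DB·CB·DB·CB·DB·AA·DB·CB·DB·DB·DB·CB·DB·AA·DB·CB·DB
    A ↦ DB
    B ↦ DB
    C ↦ AA
    D ↦ CB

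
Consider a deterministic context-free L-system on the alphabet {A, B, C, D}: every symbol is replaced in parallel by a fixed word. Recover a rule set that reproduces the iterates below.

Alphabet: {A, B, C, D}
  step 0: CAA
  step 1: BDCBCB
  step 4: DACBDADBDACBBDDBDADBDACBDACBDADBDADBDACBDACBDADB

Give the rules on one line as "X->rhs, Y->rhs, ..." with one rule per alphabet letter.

  step 0 ⇒ step 1: CAA ⇒ BD·CB·CB
    A ↦ CB
    C ↦ BD
    B ↦ DB  (constrained at step 1)
    D ↦ DA  (constrained at step 1)

A->CB, B->DB, C->BD, D->DA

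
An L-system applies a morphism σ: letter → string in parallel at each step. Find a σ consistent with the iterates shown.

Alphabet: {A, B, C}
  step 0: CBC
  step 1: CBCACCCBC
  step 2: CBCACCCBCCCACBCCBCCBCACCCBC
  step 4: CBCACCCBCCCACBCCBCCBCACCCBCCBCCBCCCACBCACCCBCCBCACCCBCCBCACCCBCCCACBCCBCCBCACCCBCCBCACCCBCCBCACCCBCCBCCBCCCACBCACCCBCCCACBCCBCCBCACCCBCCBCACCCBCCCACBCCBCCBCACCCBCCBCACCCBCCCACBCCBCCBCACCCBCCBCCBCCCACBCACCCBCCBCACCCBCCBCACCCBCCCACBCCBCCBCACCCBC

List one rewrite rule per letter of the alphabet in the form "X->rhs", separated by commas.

  step 1 ⇒ step 2: CBCACCCBC ⇒ CBC·ACC·CBC·CCA·CBC·CBC·CBC·ACC·CBC
    A ↦ CCA
    B ↦ ACC
    C ↦ CBC

A->CCA, B->ACC, C->CBC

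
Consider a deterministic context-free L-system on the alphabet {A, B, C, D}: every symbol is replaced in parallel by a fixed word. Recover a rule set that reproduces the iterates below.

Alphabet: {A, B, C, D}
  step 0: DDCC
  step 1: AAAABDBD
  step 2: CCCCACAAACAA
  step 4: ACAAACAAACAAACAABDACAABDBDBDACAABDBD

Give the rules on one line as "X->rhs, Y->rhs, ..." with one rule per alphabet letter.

  step 1 ⇒ step 2: AAAABDBD ⇒ C·C·C·C·AC·AA·AC·AA
    A ↦ C
    B ↦ AC
    D ↦ AA
  step 0 ⇒ step 1: DDCC ⇒ AA·AA·BD·BD
    C ↦ BD

A->C, B->AC, C->BD, D->AA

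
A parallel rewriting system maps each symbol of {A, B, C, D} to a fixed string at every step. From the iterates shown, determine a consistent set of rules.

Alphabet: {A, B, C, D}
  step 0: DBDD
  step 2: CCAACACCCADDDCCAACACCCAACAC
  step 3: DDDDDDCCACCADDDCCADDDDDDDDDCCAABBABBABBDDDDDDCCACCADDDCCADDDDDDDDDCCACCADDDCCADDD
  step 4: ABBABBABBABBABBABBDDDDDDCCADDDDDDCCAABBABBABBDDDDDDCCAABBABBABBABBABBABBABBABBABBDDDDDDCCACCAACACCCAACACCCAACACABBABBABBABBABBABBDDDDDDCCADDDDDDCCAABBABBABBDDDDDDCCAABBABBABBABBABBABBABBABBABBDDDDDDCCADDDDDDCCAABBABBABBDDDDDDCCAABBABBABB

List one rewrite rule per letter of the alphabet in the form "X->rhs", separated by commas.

  step 3 ⇒ step 4: DDDDDDCCACCADDDCCADDDDDDDDDCCAABBABBABBDDDDDDCCACCADDDCCADDDDDDDDDCCACCADDDCCADDD ⇒ ABB·ABB·ABB·ABB·ABB·ABB·DDD·DDD·CCA·DDD·DDD·CCA·ABB·ABB·ABB·DDD·DDD·CCA·ABB·ABB·ABB·ABB·ABB·ABB·ABB·ABB·ABB·DDD·DDD·CCA·CCA·AC·AC·CCA·AC·AC·CCA·AC·AC·ABB·ABB·ABB·ABB·ABB·ABB·DDD·DDD·CCA·DDD·DDD·CCA·ABB·ABB·ABB·DDD·DDD·CCA·ABB·ABB·ABB·ABB·ABB·ABB·ABB·ABB·ABB·DDD·DDD·CCA·DDD·DDD·CCA·ABB·ABB·ABB·DDD·DDD·CCA·ABB·ABB·ABB
    A ↦ CCA
    B ↦ AC
    C ↦ DDD
    D ↦ ABB

A->CCA, B->AC, C->DDD, D->ABB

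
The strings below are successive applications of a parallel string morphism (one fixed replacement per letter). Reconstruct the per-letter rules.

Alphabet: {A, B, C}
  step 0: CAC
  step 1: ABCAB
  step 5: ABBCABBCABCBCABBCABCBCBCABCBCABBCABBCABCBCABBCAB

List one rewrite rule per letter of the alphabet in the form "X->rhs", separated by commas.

  step 0 ⇒ step 1: CAC ⇒ AB·C·AB
    A ↦ C
    C ↦ AB
    B ↦ BC  (constrained at step 1)

A->C, B->BC, C->AB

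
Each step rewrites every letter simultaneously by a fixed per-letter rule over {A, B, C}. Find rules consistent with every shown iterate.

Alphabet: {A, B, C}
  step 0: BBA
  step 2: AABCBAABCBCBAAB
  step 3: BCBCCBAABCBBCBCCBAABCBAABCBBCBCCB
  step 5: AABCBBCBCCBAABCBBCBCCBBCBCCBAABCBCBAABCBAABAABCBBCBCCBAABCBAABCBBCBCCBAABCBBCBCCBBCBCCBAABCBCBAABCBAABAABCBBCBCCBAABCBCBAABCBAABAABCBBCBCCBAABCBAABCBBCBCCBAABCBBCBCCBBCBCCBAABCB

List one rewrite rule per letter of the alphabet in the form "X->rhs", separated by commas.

A->BC, B->CB, C->AAB

  step 2 ⇒ step 3: AABCBAABCBCBAAB ⇒ BC·BC·CB·AAB·CB·BC·BC·CB·AAB·CB·AAB·CB·BC·BC·CB
    A ↦ BC
    B ↦ CB
    C ↦ AAB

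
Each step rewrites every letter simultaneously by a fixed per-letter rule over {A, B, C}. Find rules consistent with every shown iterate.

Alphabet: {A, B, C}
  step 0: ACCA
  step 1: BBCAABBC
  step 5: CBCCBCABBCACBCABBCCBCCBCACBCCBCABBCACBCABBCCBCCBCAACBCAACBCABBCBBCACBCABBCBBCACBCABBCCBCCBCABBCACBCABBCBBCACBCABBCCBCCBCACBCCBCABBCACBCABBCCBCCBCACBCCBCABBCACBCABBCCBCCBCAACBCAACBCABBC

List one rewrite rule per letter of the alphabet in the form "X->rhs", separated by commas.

  step 0 ⇒ step 1: ACCA ⇒ BBC·A·A·BBC
    A ↦ BBC
    C ↦ A
    B ↦ CBC  (constrained at step 1)

A->BBC, B->CBC, C->A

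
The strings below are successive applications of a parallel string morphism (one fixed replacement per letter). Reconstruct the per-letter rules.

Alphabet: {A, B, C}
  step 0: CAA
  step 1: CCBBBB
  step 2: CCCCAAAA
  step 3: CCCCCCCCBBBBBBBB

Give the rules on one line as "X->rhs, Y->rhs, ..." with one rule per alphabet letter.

A->BB, B->A, C->CC

  step 2 ⇒ step 3: CCCCAAAA ⇒ CC·CC·CC·CC·BB·BB·BB·BB
    A ↦ BB
    C ↦ CC
  step 1 ⇒ step 2: CCBBBB ⇒ CC·CC·A·A·A·A
    B ↦ A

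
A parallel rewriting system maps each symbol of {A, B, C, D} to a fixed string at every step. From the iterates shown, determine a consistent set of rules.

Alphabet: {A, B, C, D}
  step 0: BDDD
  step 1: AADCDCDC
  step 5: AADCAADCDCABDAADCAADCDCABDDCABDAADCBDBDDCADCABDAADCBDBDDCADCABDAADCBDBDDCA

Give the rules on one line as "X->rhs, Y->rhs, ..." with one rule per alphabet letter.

  step 0 ⇒ step 1: BDDD ⇒ AA·DC·DC·DC
    B ↦ AA
    D ↦ DC
    A ↦ BD  (constrained at step 1)
    C ↦ A  (constrained at step 1)

A->BD, B->AA, C->A, D->DC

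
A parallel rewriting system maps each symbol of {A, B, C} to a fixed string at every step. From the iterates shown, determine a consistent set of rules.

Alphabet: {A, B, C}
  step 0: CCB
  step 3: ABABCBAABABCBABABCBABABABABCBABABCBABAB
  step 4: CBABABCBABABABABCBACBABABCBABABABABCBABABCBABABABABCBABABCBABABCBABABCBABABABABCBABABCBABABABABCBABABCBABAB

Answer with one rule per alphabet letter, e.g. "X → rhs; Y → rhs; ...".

A->CBA, B->BAB, C->A

  step 3 ⇒ step 4: ABABCBAABABCBABABCBABABABABCBABABCBABAB ⇒ CBA·BAB·CBA·BAB·A·BAB·CBA·CBA·BAB·CBA·BAB·A·BAB·CBA·BAB·CBA·BAB·A·BAB·CBA·BAB·CBA·BAB·CBA·BAB·CBA·BAB·A·BAB·CBA·BAB·CBA·BAB·A·BAB·CBA·BAB·CBA·BAB
    A ↦ CBA
    B ↦ BAB
    C ↦ A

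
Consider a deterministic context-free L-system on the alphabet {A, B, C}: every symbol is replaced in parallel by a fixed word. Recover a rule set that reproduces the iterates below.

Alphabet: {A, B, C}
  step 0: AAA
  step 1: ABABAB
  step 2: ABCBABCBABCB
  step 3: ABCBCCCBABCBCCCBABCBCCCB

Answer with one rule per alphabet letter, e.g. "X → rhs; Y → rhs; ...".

A->AB, B->CB, C->CC

  step 2 ⇒ step 3: ABCBABCBABCB ⇒ AB·CB·CC·CB·AB·CB·CC·CB·AB·CB·CC·CB
    A ↦ AB
    B ↦ CB
    C ↦ CC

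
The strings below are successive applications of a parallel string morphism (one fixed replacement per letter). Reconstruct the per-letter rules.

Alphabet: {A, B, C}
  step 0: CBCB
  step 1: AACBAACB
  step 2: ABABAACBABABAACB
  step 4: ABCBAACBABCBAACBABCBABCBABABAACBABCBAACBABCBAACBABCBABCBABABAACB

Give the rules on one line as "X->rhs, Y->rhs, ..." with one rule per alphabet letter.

  step 1 ⇒ step 2: AACBAACB ⇒ AB·AB·AA·CB·AB·AB·AA·CB
    A ↦ AB
    B ↦ CB
    C ↦ AA

A->AB, B->CB, C->AA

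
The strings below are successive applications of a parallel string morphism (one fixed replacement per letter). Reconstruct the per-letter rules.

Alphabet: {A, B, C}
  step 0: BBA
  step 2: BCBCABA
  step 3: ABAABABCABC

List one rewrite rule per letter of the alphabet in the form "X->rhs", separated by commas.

  step 2 ⇒ step 3: BCBCABA ⇒ A·BA·A·BA·BC·A·BC
    A ↦ BC
    B ↦ A
    C ↦ BA

A->BC, B->A, C->BA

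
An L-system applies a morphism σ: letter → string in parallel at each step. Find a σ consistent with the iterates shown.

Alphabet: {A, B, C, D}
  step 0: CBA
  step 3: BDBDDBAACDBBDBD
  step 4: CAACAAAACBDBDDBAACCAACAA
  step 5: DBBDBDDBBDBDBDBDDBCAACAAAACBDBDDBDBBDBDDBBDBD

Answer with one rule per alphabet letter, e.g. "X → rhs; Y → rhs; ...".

A->BD, B->C, C->DB, D->AA

  step 4 ⇒ step 5: CAACAAAACBDBDDBAACCAACAA ⇒ DB·BD·BD·DB·BD·BD·BD·BD·DB·C·AA·C·AA·AA·C·BD·BD·DB·DB·BD·BD·DB·BD·BD
    A ↦ BD
    B ↦ C
    C ↦ DB
    D ↦ AA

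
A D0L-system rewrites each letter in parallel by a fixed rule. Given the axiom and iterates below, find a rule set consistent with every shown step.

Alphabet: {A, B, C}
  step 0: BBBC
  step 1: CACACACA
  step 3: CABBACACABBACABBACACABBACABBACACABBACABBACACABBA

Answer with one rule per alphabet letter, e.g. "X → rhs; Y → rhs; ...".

A->BBA, B->CA, C->CA

  step 0 ⇒ step 1: BBBC ⇒ CA·CA·CA·CA
    B ↦ CA
    C ↦ CA
    A ↦ BBA  (constrained at step 1)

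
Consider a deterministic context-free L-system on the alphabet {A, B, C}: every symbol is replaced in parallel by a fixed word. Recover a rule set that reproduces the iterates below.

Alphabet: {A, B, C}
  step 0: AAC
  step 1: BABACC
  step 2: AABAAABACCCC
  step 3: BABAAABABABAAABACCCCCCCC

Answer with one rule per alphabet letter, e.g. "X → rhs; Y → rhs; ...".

  step 2 ⇒ step 3: AABAAABACCCC ⇒ BA·BA·AA·BA·BA·BA·AA·BA·CC·CC·CC·CC
    A ↦ BA
    B ↦ AA
    C ↦ CC

A->BA, B->AA, C->CC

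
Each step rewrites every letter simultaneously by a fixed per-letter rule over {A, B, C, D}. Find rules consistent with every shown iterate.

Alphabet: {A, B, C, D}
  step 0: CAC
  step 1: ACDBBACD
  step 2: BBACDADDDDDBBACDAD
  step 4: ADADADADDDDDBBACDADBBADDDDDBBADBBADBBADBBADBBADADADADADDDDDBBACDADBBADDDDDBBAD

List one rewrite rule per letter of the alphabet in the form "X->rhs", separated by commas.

A->BB, B->DD, C->ACD, D->AD

  step 1 ⇒ step 2: ACDBBACD ⇒ BB·ACD·AD·DD·DD·BB·ACD·AD
    A ↦ BB
    B ↦ DD
    C ↦ ACD
    D ↦ AD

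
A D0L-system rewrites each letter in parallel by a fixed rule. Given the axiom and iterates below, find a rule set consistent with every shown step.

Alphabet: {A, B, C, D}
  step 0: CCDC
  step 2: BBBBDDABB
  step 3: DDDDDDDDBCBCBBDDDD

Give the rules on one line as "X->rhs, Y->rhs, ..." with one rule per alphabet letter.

A->BB, B->DD, C->A, D->BC

  step 2 ⇒ step 3: BBBBDDABB ⇒ DD·DD·DD·DD·BC·BC·BB·DD·DD
    A ↦ BB
    B ↦ DD
    D ↦ BC
    C ↦ A  (constrained at step 0)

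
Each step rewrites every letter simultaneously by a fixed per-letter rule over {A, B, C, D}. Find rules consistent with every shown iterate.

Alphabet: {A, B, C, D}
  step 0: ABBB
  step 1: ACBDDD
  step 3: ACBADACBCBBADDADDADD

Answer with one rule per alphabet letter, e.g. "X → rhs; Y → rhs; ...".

  step 0 ⇒ step 1: ABBB ⇒ ACB·D·D·D
    A ↦ ACB
    B ↦ D
    C ↦ A  (constrained at step 1)
    D ↦ CBB  (constrained at step 1)

A->ACB, B->D, C->A, D->CBB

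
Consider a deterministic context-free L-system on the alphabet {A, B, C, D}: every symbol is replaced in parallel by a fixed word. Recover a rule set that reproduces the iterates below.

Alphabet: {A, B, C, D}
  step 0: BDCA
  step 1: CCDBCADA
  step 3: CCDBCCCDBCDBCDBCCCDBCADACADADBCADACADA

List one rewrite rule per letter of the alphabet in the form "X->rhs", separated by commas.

  step 0 ⇒ step 1: BDCA ⇒ C·C·DBC·ADA
    A ↦ ADA
    B ↦ C
    C ↦ DBC
    D ↦ C

A->ADA, B->C, C->DBC, D->C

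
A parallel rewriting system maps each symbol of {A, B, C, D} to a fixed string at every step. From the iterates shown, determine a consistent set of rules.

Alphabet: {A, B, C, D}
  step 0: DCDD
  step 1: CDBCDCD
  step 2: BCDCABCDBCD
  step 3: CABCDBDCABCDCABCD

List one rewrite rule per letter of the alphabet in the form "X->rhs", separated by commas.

  step 2 ⇒ step 3: BCDCABCDBCD ⇒ CA·B·CD·B·D·CA·B·CD·CA·B·CD
    A ↦ D
    B ↦ CA
    C ↦ B
    D ↦ CD

A->D, B->CA, C->B, D->CD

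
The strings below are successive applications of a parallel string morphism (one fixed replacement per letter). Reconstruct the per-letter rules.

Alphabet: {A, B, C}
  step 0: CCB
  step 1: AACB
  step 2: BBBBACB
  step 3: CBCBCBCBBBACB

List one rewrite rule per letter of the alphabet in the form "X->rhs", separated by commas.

  step 2 ⇒ step 3: BBBBACB ⇒ CB·CB·CB·CB·BB·A·CB
    A ↦ BB
    B ↦ CB
    C ↦ A

A->BB, B->CB, C->A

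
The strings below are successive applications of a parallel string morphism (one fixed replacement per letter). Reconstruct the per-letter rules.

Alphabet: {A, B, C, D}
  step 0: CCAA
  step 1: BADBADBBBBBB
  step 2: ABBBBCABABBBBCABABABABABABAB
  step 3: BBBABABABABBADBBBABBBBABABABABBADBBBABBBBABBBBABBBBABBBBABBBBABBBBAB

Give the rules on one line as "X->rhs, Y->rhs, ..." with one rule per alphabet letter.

A->BBB, B->AB, C->BAD, D->CAB

  step 2 ⇒ step 3: ABBBBCABABBBBCABABABABABABAB ⇒ BBB·AB·AB·AB·AB·BAD·BBB·AB·BBB·AB·AB·AB·AB·BAD·BBB·AB·BBB·AB·BBB·AB·BBB·AB·BBB·AB·BBB·AB·BBB·AB
    A ↦ BBB
    B ↦ AB
    C ↦ BAD
  step 1 ⇒ step 2: BADBADBBBBBB ⇒ AB·BBB·CAB·AB·BBB·CAB·AB·AB·AB·AB·AB·AB
    D ↦ CAB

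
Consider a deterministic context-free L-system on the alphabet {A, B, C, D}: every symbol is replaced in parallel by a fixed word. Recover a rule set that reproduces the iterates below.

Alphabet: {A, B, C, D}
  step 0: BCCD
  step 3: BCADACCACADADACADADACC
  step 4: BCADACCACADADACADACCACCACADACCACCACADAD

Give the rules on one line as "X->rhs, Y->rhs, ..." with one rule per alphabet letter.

  step 3 ⇒ step 4: BCADACCACADADACADADACC ⇒ BC·AD·AC·C·AC·AD·AD·AC·AD·AC·C·AC·C·AC·AD·AC·C·AC·C·AC·AD·AD
    A ↦ AC
    B ↦ BC
    C ↦ AD
    D ↦ C

A->AC, B->BC, C->AD, D->C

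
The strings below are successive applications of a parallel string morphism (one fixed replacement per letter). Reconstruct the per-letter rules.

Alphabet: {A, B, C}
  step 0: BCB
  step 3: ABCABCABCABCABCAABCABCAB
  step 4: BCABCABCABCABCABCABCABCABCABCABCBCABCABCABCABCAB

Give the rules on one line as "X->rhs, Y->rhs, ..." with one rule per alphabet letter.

  step 3 ⇒ step 4: ABCABCABCABCABCAABCABCAB ⇒ BC·AB·CA·BC·AB·CA·BC·AB·CA·BC·AB·CA·BC·AB·CA·BC·BC·AB·CA·BC·AB·CA·BC·AB
    A ↦ BC
    B ↦ AB
    C ↦ CA

A->BC, B->AB, C->CA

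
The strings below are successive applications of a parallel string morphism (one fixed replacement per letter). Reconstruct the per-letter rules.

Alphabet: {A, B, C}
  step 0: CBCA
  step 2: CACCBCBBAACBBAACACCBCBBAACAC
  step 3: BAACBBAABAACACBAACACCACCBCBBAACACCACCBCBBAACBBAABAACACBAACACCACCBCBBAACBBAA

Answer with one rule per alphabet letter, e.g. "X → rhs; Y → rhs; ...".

A->CB, B->CAC, C->BAA

  step 2 ⇒ step 3: CACCBCBBAACBBAACACCBCBBAACAC ⇒ BAA·CB·BAA·BAA·CAC·BAA·CAC·CAC·CB·CB·BAA·CAC·CAC·CB·CB·BAA·CB·BAA·BAA·CAC·BAA·CAC·CAC·CB·CB·BAA·CB·BAA
    A ↦ CB
    B ↦ CAC
    C ↦ BAA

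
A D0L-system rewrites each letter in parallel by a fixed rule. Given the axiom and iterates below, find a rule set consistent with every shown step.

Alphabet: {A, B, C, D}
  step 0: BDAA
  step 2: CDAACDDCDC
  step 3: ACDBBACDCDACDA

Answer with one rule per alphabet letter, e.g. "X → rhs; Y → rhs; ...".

A->B, B->DC, C->A, D->CD

  step 2 ⇒ step 3: CDAACDDCDC ⇒ A·CD·B·B·A·CD·CD·A·CD·A
    A ↦ B
    C ↦ A
    D ↦ CD
    B ↦ DC  (constrained at step 0)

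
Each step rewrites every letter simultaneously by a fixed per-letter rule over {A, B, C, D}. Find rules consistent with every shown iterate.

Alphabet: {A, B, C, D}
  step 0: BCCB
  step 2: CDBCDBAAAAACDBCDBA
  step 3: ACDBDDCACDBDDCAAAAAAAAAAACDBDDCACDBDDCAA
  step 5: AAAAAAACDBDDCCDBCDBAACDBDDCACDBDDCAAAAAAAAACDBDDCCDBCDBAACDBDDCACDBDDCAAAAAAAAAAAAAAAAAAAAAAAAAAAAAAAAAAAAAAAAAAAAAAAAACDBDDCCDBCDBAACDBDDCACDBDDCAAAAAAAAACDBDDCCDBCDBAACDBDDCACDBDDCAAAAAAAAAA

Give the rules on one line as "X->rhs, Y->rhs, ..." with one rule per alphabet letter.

A->AA, B->DDC, C->A, D->CDB

  step 2 ⇒ step 3: CDBCDBAAAAACDBCDBA ⇒ A·CDB·DDC·A·CDB·DDC·AA·AA·AA·AA·AA·A·CDB·DDC·A·CDB·DDC·AA
    A ↦ AA
    B ↦ DDC
    C ↦ A
    D ↦ CDB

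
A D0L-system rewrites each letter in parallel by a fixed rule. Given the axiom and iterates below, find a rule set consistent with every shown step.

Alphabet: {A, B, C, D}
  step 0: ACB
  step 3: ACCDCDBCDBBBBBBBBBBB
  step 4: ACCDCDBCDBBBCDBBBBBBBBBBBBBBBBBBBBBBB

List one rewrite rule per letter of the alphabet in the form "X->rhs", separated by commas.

  step 3 ⇒ step 4: ACCDCDBCDBBBBBBBBBBB ⇒ AC·CD·CD·B·CD·B·BB·CD·B·BB·BB·BB·BB·BB·BB·BB·BB·BB·BB·BB
    A ↦ AC
    B ↦ BB
    C ↦ CD
    D ↦ B

A->AC, B->BB, C->CD, D->B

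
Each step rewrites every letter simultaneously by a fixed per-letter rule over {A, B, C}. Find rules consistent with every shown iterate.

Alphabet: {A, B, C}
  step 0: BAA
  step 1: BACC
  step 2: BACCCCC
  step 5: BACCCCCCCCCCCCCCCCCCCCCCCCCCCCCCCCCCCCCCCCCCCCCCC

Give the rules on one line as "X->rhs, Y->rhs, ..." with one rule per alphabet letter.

  step 1 ⇒ step 2: BACC ⇒ BA·C·CC·CC
    A ↦ C
    B ↦ BA
    C ↦ CC

A->C, B->BA, C->CC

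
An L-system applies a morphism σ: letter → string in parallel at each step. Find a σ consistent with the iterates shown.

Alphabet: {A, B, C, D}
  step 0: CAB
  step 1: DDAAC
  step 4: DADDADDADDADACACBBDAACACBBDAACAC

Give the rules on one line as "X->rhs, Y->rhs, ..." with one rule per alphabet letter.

  step 0 ⇒ step 1: CAB ⇒ D·DA·AC
    A ↦ DA
    B ↦ AC
    C ↦ D
    D ↦ BB  (constrained at step 1)

A->DA, B->AC, C->D, D->BB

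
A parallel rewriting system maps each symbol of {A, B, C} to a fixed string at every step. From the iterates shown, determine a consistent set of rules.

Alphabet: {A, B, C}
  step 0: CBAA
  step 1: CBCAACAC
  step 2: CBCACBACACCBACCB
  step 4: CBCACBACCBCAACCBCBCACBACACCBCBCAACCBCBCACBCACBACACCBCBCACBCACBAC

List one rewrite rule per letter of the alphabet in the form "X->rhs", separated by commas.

  step 1 ⇒ step 2: CBCAACAC ⇒ CB·CA·CB·AC·AC·CB·AC·CB
    A ↦ AC
    B ↦ CA
    C ↦ CB

A->AC, B->CA, C->CB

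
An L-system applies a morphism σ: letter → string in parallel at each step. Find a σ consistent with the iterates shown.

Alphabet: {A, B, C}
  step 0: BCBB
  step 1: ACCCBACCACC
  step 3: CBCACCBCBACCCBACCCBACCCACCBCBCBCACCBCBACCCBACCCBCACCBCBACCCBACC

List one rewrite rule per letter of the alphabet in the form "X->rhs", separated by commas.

A->CAC, B->ACC, C->CB

  step 0 ⇒ step 1: BCBB ⇒ ACC·CB·ACC·ACC
    B ↦ ACC
    C ↦ CB
    A ↦ CAC  (constrained at step 1)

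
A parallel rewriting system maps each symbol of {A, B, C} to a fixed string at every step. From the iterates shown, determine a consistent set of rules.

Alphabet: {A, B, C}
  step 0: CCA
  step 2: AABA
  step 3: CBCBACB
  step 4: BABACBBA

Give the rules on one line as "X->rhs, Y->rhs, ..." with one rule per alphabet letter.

  step 3 ⇒ step 4: CBCBACB ⇒ B·A·B·A·CB·B·A
    A ↦ CB
    B ↦ A
    C ↦ B

A->CB, B->A, C->B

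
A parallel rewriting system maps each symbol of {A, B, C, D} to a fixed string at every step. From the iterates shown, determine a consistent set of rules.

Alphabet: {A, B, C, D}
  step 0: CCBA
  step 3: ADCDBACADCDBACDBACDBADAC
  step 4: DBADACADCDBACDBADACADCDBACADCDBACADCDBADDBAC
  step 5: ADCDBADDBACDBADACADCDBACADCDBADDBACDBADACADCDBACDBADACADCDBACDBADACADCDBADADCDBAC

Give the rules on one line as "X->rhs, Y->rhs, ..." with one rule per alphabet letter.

  step 4 ⇒ step 5: DBADACADCDBACDBADACADCDBACADCDBACADCDBADDBAC ⇒ AD·C·DB·AD·DB·AC·DB·AD·AC·AD·C·DB·AC·AD·C·DB·AD·DB·AC·DB·AD·AC·AD·C·DB·AC·DB·AD·AC·AD·C·DB·AC·DB·AD·AC·AD·C·DB·AD·AD·C·DB·AC
    A ↦ DB
    B ↦ C
    C ↦ AC
    D ↦ AD

A->DB, B->C, C->AC, D->AD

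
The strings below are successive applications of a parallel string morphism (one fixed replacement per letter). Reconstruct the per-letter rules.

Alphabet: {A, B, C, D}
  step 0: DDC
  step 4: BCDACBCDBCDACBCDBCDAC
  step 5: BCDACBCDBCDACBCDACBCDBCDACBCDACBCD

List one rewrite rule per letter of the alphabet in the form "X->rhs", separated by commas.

  step 4 ⇒ step 5: BCDACBCDBCDACBCDBCDAC ⇒ BC·D·AC·BC·D·BC·D·AC·BC·D·AC·BC·D·BC·D·AC·BC·D·AC·BC·D
    A ↦ BC
    B ↦ BC
    C ↦ D
    D ↦ AC

A->BC, B->BC, C->D, D->AC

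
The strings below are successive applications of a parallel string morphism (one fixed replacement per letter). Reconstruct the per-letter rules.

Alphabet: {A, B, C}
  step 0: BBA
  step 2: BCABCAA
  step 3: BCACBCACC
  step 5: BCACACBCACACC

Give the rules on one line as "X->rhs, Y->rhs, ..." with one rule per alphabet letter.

A->C, B->BC, C->A

  step 2 ⇒ step 3: BCABCAA ⇒ BC·A·C·BC·A·C·C
    A ↦ C
    B ↦ BC
    C ↦ A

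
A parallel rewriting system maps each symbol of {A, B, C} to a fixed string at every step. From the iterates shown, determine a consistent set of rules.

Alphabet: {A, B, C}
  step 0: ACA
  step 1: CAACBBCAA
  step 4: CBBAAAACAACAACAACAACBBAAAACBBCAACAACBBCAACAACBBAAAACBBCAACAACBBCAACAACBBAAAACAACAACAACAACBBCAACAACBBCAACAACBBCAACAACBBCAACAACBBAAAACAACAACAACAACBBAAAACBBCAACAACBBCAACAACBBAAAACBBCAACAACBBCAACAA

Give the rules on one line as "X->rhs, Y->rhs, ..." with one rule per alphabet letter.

  step 0 ⇒ step 1: ACA ⇒ CAA·CBB·CAA
    A ↦ CAA
    C ↦ CBB
    B ↦ AA  (constrained at step 1)

A->CAA, B->AA, C->CBB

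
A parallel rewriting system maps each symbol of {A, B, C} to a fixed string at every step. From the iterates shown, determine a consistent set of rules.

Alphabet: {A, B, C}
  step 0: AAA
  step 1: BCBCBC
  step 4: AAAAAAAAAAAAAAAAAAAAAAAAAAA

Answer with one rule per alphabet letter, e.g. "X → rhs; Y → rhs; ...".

A->BC, B->A, C->AA

  step 0 ⇒ step 1: AAA ⇒ BC·BC·BC
    A ↦ BC
    B ↦ A  (constrained at step 1)
    C ↦ AA  (constrained at step 1)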